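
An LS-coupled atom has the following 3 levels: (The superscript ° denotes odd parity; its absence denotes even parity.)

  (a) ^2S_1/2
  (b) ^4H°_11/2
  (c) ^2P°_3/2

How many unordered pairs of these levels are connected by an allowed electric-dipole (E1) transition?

1

(a)–(b): forbidden (ΔS, ΔL, ΔJ).
(a)–(c): allowed.
(b)–(c): forbidden (parity, ΔS, ΔL, ΔJ).
Allowed pairs: 1 of 3.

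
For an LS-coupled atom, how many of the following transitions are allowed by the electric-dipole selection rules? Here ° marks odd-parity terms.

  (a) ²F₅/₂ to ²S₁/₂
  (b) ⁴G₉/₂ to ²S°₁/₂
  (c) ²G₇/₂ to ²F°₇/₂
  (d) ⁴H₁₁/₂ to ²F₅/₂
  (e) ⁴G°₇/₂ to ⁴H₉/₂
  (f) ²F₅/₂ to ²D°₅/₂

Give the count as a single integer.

(a) forbidden (parity, ΔL, ΔJ fail)
(b) forbidden (ΔS, ΔL, ΔJ fail)
(c) allowed
(d) forbidden (parity, ΔS, ΔL, ΔJ fail)
(e) allowed
(f) allowed
Total allowed: 3 of 6.

3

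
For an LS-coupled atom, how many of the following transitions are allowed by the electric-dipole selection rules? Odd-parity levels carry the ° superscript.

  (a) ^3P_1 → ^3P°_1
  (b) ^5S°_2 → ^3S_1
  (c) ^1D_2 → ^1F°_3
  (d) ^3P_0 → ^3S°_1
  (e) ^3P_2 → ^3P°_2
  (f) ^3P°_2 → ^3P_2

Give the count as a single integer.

5

(a) allowed
(b) forbidden (ΔS, ΔL fail)
(c) allowed
(d) allowed
(e) allowed
(f) allowed
Total allowed: 5 of 6.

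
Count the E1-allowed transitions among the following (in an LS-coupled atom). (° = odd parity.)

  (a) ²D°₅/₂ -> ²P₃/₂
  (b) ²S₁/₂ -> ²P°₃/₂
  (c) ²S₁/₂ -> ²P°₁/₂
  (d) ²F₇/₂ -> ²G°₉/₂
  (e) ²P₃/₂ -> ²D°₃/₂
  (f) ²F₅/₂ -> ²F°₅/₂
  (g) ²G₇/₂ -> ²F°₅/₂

(a) allowed
(b) allowed
(c) allowed
(d) allowed
(e) allowed
(f) allowed
(g) allowed
Total allowed: 7 of 7.

7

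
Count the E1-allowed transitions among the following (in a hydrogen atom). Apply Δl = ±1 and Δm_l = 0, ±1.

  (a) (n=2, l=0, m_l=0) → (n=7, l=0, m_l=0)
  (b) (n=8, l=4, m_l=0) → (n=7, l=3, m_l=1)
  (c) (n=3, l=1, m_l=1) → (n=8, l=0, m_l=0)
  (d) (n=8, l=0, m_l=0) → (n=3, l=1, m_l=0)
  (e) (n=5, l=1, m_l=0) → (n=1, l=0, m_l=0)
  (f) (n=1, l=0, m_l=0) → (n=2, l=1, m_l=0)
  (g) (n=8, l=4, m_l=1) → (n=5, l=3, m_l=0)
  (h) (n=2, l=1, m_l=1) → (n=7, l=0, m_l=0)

(a) forbidden — Δl = +0 (E1 requires Δl = ±1)
(b) allowed
(c) allowed
(d) allowed
(e) allowed
(f) allowed
(g) allowed
(h) allowed
Total allowed: 7 of 8.

7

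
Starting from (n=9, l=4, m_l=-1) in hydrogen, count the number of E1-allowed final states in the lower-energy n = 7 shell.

E1 requires Δl = ±1, so l_f ∈ {3, 5}; with 0 ≤ l_f ≤ n_f−1 = 6, the allowed l_f values are {3, 5}.
For l_f = 3: m_f ∈ {m_i−1, m_i, m_i+1} ∩ [−3, 3] = {-2, -1, 0} → 3 states.
For l_f = 5: m_f ∈ {m_i−1, m_i, m_i+1} ∩ [−5, 5] = {-2, -1, 0} → 3 states.
Total: 6.

6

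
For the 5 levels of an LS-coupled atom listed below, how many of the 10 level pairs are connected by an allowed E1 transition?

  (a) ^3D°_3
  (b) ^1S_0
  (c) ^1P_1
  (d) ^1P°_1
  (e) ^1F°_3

(a)–(b): forbidden (ΔS, ΔL, ΔJ).
(a)–(c): forbidden (ΔS, ΔJ).
(a)–(d): forbidden (parity, ΔS, ΔJ).
(a)–(e): forbidden (parity, ΔS).
(b)–(c): forbidden (parity).
(b)–(d): allowed.
(b)–(e): forbidden (ΔL, ΔJ).
(c)–(d): allowed.
(c)–(e): forbidden (ΔL, ΔJ).
(d)–(e): forbidden (parity, ΔL, ΔJ).
Allowed pairs: 2 of 10.

2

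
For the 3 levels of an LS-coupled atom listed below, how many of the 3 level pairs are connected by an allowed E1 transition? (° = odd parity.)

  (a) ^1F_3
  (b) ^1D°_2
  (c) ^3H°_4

(a)–(b): allowed.
(a)–(c): forbidden (ΔS, ΔL).
(b)–(c): forbidden (parity, ΔS, ΔL, ΔJ).
Allowed pairs: 1 of 3.

1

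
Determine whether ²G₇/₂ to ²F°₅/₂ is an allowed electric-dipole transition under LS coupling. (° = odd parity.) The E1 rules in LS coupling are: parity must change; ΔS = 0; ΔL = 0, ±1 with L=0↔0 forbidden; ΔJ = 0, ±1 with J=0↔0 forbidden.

allowed

Initial level: S=1/2, L=4, J=7/2, parity even. Final level: S=1/2, L=3, J=5/2, parity odd.
Parity must change: even → odd — passes.
ΔS = 0: S: 1/2 → 1/2 — passes.
ΔJ = 0, ±1 (not J=0↔0): J: 7/2 → 5/2, ΔJ = -1 — passes.
ΔL = 0, ±1 (not L=0↔0): L: 4 → 3, ΔL = -1 — passes.
All four E1 rules are satisfied.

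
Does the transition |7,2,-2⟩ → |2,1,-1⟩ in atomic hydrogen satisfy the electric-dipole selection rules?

Δl = 1 − 2 = -1; the E1 rule Δl = ±1 is satisfied.
m_l: -2 → -1 (Δm_l = +1). |Δm_l| ≤ 1 satisfied.
All E1 selection rules are satisfied.

allowed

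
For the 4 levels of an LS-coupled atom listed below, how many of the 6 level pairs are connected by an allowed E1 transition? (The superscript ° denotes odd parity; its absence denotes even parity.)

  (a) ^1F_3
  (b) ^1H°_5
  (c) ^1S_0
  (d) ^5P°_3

(a)–(b): forbidden (ΔL, ΔJ).
(a)–(c): forbidden (parity, ΔL, ΔJ).
(a)–(d): forbidden (ΔS, ΔL).
(b)–(c): forbidden (ΔL, ΔJ).
(b)–(d): forbidden (parity, ΔS, ΔL, ΔJ).
(c)–(d): forbidden (ΔS, ΔJ).
Allowed pairs: 0 of 6.

0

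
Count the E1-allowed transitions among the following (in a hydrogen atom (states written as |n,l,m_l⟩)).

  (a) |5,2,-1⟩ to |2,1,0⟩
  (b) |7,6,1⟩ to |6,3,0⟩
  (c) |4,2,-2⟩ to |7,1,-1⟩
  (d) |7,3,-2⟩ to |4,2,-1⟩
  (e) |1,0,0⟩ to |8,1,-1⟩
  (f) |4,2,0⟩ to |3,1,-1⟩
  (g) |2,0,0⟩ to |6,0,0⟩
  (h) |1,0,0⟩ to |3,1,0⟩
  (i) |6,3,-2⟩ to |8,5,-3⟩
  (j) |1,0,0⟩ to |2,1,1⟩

7

(a) allowed
(b) forbidden — Δl = -3 (E1 requires Δl = ±1)
(c) allowed
(d) allowed
(e) allowed
(f) allowed
(g) forbidden — Δl = +0 (E1 requires Δl = ±1)
(h) allowed
(i) forbidden — Δl = +2 (E1 requires Δl = ±1)
(j) allowed
Total allowed: 7 of 10.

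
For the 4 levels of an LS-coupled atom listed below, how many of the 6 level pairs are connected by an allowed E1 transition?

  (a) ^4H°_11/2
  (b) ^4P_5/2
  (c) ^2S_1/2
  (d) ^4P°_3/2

1

(a)–(b): forbidden (ΔL, ΔJ).
(a)–(c): forbidden (ΔS, ΔL, ΔJ).
(a)–(d): forbidden (parity, ΔL, ΔJ).
(b)–(c): forbidden (parity, ΔS, ΔJ).
(b)–(d): allowed.
(c)–(d): forbidden (ΔS).
Allowed pairs: 1 of 6.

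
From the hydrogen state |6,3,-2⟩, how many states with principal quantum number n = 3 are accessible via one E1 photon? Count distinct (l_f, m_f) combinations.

E1 requires Δl = ±1, so l_f ∈ {2, 4}; with 0 ≤ l_f ≤ n_f−1 = 2, the allowed l_f values are {2}.
For l_f = 2: m_f ∈ {m_i−1, m_i, m_i+1} ∩ [−2, 2] = {-2, -1} → 2 states.
Total: 2.

2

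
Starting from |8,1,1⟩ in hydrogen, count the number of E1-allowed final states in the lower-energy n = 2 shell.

1

E1 requires Δl = ±1, so l_f ∈ {0, 2}; with 0 ≤ l_f ≤ n_f−1 = 1, the allowed l_f values are {0}.
For l_f = 0: m_f ∈ {m_i−1, m_i, m_i+1} ∩ [−0, 0] = {0} → 1 state.
Total: 1.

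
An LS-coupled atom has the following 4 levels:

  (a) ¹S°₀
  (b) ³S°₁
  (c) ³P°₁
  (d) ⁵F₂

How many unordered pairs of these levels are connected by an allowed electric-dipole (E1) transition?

(a)–(b): forbidden (parity, ΔS, ΔL).
(a)–(c): forbidden (parity, ΔS).
(a)–(d): forbidden (ΔS, ΔL, ΔJ).
(b)–(c): forbidden (parity).
(b)–(d): forbidden (ΔS, ΔL).
(c)–(d): forbidden (ΔS, ΔL).
Allowed pairs: 0 of 6.

0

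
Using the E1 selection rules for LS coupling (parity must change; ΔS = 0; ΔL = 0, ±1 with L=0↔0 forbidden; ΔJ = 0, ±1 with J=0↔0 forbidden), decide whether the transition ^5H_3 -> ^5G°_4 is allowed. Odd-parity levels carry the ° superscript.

allowed

Reading off the term symbols: S 2→2, L 5→4, J 3→4, parity even→odd.
Parity must change: even → odd — passes.
ΔS = 0: S: 2 → 2 — passes.
ΔL = 0, ±1 (not L=0↔0): L: 5 → 4, ΔL = -1 — passes.
ΔJ = 0, ±1 (not J=0↔0): J: 3 → 4, ΔJ = +1 — passes.
All four E1 rules are satisfied.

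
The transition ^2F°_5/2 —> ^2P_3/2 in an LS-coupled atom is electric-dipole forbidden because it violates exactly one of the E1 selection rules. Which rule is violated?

the ΔL = 0, ±1 rule

Initial level: S=1/2, L=3, J=5/2, parity odd. Final level: S=1/2, L=1, J=3/2, parity even.
ΔS = 0: S: 1/2 → 1/2 — satisfied.
ΔL = 0, ±1 (not L=0↔0): L: 3 → 1, ΔL = -2 — violated.
ΔJ = 0, ±1 (not J=0↔0): J: 5/2 → 3/2, ΔJ = -1 — satisfied.
Parity must change: odd → even — satisfied.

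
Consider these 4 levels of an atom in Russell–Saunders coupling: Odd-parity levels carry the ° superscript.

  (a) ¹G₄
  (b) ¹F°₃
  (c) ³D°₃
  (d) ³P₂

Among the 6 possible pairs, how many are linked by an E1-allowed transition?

2

(a)–(b): allowed.
(a)–(c): forbidden (ΔS, ΔL).
(a)–(d): forbidden (parity, ΔS, ΔL, ΔJ).
(b)–(c): forbidden (parity, ΔS).
(b)–(d): forbidden (ΔS, ΔL).
(c)–(d): allowed.
Allowed pairs: 2 of 6.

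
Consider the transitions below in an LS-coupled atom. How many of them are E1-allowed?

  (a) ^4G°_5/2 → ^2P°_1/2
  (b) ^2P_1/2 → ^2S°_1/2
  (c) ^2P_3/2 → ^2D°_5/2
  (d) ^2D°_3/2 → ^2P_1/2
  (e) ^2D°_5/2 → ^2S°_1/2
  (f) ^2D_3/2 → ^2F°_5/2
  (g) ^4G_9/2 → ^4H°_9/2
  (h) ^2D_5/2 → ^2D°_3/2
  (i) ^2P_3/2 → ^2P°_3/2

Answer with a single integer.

7

(a) forbidden (parity, ΔS, ΔL, ΔJ fail)
(b) allowed
(c) allowed
(d) allowed
(e) forbidden (parity, ΔL, ΔJ fail)
(f) allowed
(g) allowed
(h) allowed
(i) allowed
Total allowed: 7 of 9.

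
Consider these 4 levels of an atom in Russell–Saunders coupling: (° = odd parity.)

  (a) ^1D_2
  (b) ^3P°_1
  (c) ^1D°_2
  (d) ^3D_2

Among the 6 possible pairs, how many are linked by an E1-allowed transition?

(a)–(b): forbidden (ΔS).
(a)–(c): allowed.
(a)–(d): forbidden (parity, ΔS).
(b)–(c): forbidden (parity, ΔS).
(b)–(d): allowed.
(c)–(d): forbidden (ΔS).
Allowed pairs: 2 of 6.

2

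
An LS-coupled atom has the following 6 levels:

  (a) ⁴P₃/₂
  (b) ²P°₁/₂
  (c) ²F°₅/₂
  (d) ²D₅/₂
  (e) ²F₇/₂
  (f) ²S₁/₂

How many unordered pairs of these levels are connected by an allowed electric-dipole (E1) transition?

(a)–(b): forbidden (ΔS).
(a)–(c): forbidden (ΔS, ΔL).
(a)–(d): forbidden (parity, ΔS).
(a)–(e): forbidden (parity, ΔS, ΔL, ΔJ).
(a)–(f): forbidden (parity, ΔS).
(b)–(c): forbidden (parity, ΔL, ΔJ).
(b)–(d): forbidden (ΔJ).
(b)–(e): forbidden (ΔL, ΔJ).
(b)–(f): allowed.
(c)–(d): allowed.
(c)–(e): allowed.
(c)–(f): forbidden (ΔL, ΔJ).
(d)–(e): forbidden (parity).
(d)–(f): forbidden (parity, ΔL, ΔJ).
(e)–(f): forbidden (parity, ΔL, ΔJ).
Allowed pairs: 3 of 15.

3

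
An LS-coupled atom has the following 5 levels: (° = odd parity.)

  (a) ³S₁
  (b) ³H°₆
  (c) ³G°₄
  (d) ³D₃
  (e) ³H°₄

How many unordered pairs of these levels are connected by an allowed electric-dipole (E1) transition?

0

(a)–(b): forbidden (ΔL, ΔJ).
(a)–(c): forbidden (ΔL, ΔJ).
(a)–(d): forbidden (parity, ΔL, ΔJ).
(a)–(e): forbidden (ΔL, ΔJ).
(b)–(c): forbidden (parity, ΔJ).
(b)–(d): forbidden (ΔL, ΔJ).
(b)–(e): forbidden (parity, ΔJ).
(c)–(d): forbidden (ΔL).
(c)–(e): forbidden (parity).
(d)–(e): forbidden (ΔL).
Allowed pairs: 0 of 10.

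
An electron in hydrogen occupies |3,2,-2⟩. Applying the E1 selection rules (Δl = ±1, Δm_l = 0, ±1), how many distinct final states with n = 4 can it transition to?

E1 requires Δl = ±1, so l_f ∈ {1, 3}; with 0 ≤ l_f ≤ n_f−1 = 3, the allowed l_f values are {1, 3}.
For l_f = 1: m_f ∈ {m_i−1, m_i, m_i+1} ∩ [−1, 1] = {-1} → 1 state.
For l_f = 3: m_f ∈ {m_i−1, m_i, m_i+1} ∩ [−3, 3] = {-3, -2, -1} → 3 states.
Total: 4.

4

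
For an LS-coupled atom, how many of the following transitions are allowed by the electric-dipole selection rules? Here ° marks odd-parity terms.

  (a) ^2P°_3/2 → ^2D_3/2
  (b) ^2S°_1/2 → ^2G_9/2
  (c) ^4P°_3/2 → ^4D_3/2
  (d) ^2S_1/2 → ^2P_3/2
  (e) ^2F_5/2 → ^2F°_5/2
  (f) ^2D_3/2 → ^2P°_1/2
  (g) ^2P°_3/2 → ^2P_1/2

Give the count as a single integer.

(a) allowed
(b) forbidden (ΔL, ΔJ fail)
(c) allowed
(d) forbidden (parity fails)
(e) allowed
(f) allowed
(g) allowed
Total allowed: 5 of 7.

5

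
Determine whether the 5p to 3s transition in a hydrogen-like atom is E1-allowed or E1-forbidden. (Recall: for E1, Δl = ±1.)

Initial l = 1, final l = 0, so Δl = -1. E1 requires Δl = ±1: ✓.
All E1 selection rules are satisfied.

allowed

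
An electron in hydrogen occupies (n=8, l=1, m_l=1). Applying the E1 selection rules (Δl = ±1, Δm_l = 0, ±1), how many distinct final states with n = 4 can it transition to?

E1 requires Δl = ±1, so l_f ∈ {0, 2}; with 0 ≤ l_f ≤ n_f−1 = 3, the allowed l_f values are {0, 2}.
For l_f = 0: m_f ∈ {m_i−1, m_i, m_i+1} ∩ [−0, 0] = {0} → 1 state.
For l_f = 2: m_f ∈ {m_i−1, m_i, m_i+1} ∩ [−2, 2] = {0, 1, 2} → 3 states.
Total: 4.

4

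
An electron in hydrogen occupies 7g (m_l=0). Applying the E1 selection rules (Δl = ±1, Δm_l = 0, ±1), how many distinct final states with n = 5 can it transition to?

E1 requires Δl = ±1, so l_f ∈ {3, 5}; with 0 ≤ l_f ≤ n_f−1 = 4, the allowed l_f values are {3}.
For l_f = 3: m_f ∈ {m_i−1, m_i, m_i+1} ∩ [−3, 3] = {-1, 0, 1} → 3 states.
Total: 3.

3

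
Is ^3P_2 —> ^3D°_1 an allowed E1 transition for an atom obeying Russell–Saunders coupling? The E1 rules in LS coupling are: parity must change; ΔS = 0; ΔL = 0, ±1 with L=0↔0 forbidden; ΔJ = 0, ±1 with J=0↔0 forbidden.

Parity must change: even → odd — ✓.
ΔS = 0: S: 1 → 1 — ✓.
ΔL = 0, ±1 (not L=0↔0): L: 1 → 2, ΔL = +1 — ✓.
ΔJ = 0, ±1 (not J=0↔0): J: 2 → 1, ΔJ = -1 — ✓.
All four E1 rules are satisfied.

allowed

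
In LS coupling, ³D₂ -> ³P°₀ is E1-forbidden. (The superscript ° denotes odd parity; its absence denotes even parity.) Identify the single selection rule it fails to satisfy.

the ΔJ = 0, ±1 rule

Initial level: S=1, L=2, J=2, parity even. Final level: S=1, L=1, J=0, parity odd.
ΔJ = 0, ±1 (not J=0↔0): J: 2 → 0, ΔJ = -2 — fails.
ΔS = 0: S: 1 → 1 — passes.
ΔL = 0, ±1 (not L=0↔0): L: 2 → 1, ΔL = -1 — passes.
Parity must change: even → odd — passes.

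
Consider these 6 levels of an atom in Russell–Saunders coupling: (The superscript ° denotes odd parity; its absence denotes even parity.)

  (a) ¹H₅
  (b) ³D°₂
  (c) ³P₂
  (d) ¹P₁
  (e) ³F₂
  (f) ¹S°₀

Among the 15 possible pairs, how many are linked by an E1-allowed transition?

3

(a)–(b): forbidden (ΔS, ΔL, ΔJ).
(a)–(c): forbidden (parity, ΔS, ΔL, ΔJ).
(a)–(d): forbidden (parity, ΔL, ΔJ).
(a)–(e): forbidden (parity, ΔS, ΔL, ΔJ).
(a)–(f): forbidden (ΔL, ΔJ).
(b)–(c): allowed.
(b)–(d): forbidden (ΔS).
(b)–(e): allowed.
(b)–(f): forbidden (parity, ΔS, ΔL, ΔJ).
(c)–(d): forbidden (parity, ΔS).
(c)–(e): forbidden (parity, ΔL).
(c)–(f): forbidden (ΔS, ΔJ).
(d)–(e): forbidden (parity, ΔS, ΔL).
(d)–(f): allowed.
(e)–(f): forbidden (ΔS, ΔL, ΔJ).
Allowed pairs: 3 of 15.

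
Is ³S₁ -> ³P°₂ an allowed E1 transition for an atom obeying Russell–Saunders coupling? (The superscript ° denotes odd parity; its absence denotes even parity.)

Reading off the term symbols: S 1→1, L 0→1, J 1→2, parity even→odd.
ΔS = 0: S: 1 → 1 — passes.
Parity must change: even → odd — passes.
ΔJ = 0, ±1 (not J=0↔0): J: 1 → 2, ΔJ = +1 — passes.
ΔL = 0, ±1 (not L=0↔0): L: 0 → 1, ΔL = +1 — passes.
All four E1 rules are satisfied.

allowed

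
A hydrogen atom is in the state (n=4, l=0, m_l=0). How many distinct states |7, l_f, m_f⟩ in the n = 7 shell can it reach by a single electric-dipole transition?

3

E1 requires Δl = ±1, so l_f ∈ {-1, 1}; with 0 ≤ l_f ≤ n_f−1 = 6, the allowed l_f values are {1}.
For l_f = 1: m_f ∈ {m_i−1, m_i, m_i+1} ∩ [−1, 1] = {-1, 0, 1} → 3 states.
Total: 3.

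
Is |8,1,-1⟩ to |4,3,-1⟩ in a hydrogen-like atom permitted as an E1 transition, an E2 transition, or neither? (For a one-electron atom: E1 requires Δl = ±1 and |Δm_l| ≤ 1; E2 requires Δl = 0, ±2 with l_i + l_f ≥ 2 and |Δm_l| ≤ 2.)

E2

Δl = 3 − 1 = +2; l_i + l_f = 4.
Δm_l = +0.
E1 (Δl = ±1, |Δm_l| ≤ 1): not satisfied.
E2 (Δl = 0,±2, l_i+l_f ≥ 2, |Δm_l| ≤ 2): satisfied.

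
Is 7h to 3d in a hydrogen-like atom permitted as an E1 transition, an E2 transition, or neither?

Δl = 2 − 5 = -3; l_i + l_f = 7.
E1 (Δl = ±1): not satisfied.
E2 (Δl = 0,±2, l_i+l_f ≥ 2): not satisfied.

neither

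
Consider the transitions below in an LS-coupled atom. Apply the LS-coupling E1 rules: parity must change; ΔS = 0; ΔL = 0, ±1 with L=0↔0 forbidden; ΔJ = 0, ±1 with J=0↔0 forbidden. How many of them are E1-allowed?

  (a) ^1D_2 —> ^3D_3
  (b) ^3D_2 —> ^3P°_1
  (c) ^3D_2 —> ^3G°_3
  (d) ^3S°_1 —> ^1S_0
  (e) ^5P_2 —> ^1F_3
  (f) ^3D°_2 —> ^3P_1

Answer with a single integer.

2

(a) forbidden (parity, ΔS fail)
(b) allowed
(c) forbidden (ΔL fails)
(d) forbidden (ΔS, ΔL fail)
(e) forbidden (parity, ΔS, ΔL fail)
(f) allowed
Total allowed: 2 of 6.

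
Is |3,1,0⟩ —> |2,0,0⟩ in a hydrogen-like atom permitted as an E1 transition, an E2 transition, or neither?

Δl = 0 − 1 = -1; l_i + l_f = 1.
Δm_l = +0.
E1 (Δl = ±1, |Δm_l| ≤ 1): satisfied.
E2 (Δl = 0,±2, l_i+l_f ≥ 2, |Δm_l| ≤ 2): not satisfied.

E1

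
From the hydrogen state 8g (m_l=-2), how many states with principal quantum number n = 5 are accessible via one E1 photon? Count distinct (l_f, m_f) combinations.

E1 requires Δl = ±1, so l_f ∈ {3, 5}; with 0 ≤ l_f ≤ n_f−1 = 4, the allowed l_f values are {3}.
For l_f = 3: m_f ∈ {m_i−1, m_i, m_i+1} ∩ [−3, 3] = {-3, -2, -1} → 3 states.
Total: 3.

3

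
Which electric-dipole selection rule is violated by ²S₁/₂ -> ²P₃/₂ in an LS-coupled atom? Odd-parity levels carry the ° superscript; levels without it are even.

Initial level: S=1/2, L=0, J=1/2, parity even. Final level: S=1/2, L=1, J=3/2, parity even.
Parity must change: even → even — ✗.
ΔS = 0: S: 1/2 → 1/2 — ✓.
ΔL = 0, ±1 (not L=0↔0): L: 0 → 1, ΔL = +1 — ✓.
ΔJ = 0, ±1 (not J=0↔0): J: 1/2 → 3/2, ΔJ = +1 — ✓.

parity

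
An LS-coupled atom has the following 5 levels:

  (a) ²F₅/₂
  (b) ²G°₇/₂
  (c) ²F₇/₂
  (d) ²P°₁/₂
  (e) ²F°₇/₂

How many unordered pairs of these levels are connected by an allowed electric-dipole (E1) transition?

4

(a)–(b): allowed.
(a)–(c): forbidden (parity).
(a)–(d): forbidden (ΔL, ΔJ).
(a)–(e): allowed.
(b)–(c): allowed.
(b)–(d): forbidden (parity, ΔL, ΔJ).
(b)–(e): forbidden (parity).
(c)–(d): forbidden (ΔL, ΔJ).
(c)–(e): allowed.
(d)–(e): forbidden (parity, ΔL, ΔJ).
Allowed pairs: 4 of 10.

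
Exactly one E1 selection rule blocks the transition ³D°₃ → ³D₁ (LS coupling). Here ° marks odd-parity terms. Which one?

Initial level: S=1, L=2, J=3, parity odd. Final level: S=1, L=2, J=1, parity even.
Parity must change: odd → even — satisfied.
ΔS = 0: S: 1 → 1 — satisfied.
ΔL = 0, ±1 (not L=0↔0): L: 2 → 2, ΔL = +0 — satisfied.
ΔJ = 0, ±1 (not J=0↔0): J: 3 → 1, ΔJ = -2 — violated.

the ΔJ = 0, ±1 rule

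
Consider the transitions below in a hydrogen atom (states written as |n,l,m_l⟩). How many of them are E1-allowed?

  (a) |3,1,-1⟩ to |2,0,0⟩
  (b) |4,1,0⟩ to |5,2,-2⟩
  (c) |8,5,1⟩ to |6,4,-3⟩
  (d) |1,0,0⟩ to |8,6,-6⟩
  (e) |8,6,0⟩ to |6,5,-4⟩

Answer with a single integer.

1

(a) allowed
(b) forbidden — Δm_l = -2 (E1 requires Δm_l = 0, ±1)
(c) forbidden — Δm_l = -4 (E1 requires Δm_l = 0, ±1)
(d) forbidden — Δl = +6 (E1 requires Δl = ±1); Δm_l = -6 (E1 requires Δm_l = 0, ±1)
(e) forbidden — Δm_l = -4 (E1 requires Δm_l = 0, ±1)
Total allowed: 1 of 5.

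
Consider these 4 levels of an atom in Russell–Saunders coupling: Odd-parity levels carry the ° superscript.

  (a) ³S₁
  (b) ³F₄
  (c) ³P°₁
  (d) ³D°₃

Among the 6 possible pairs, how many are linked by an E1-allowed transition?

(a)–(b): forbidden (parity, ΔL, ΔJ).
(a)–(c): allowed.
(a)–(d): forbidden (ΔL, ΔJ).
(b)–(c): forbidden (ΔL, ΔJ).
(b)–(d): allowed.
(c)–(d): forbidden (parity, ΔJ).
Allowed pairs: 2 of 6.

2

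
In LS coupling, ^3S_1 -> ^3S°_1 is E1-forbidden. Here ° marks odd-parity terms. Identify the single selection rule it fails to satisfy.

the L=0 ↔ L=0 exclusion

Initial level: S=1, L=0, J=1, parity even. Final level: S=1, L=0, J=1, parity odd.
ΔJ = 0, ±1 (not J=0↔0): J: 1 → 1, ΔJ = +0 — ok.
ΔS = 0: S: 1 → 1 — ok.
ΔL = 0, ±1 (not L=0↔0): L: 0 → 0, ΔL = +0 — fails.
Parity must change: even → odd — ok.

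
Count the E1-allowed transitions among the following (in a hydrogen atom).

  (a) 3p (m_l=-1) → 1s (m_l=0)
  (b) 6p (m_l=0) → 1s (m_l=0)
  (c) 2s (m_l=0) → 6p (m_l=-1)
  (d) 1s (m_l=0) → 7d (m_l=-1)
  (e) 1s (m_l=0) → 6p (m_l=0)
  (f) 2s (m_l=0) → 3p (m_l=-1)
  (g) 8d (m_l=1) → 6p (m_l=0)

6

(a) allowed
(b) allowed
(c) allowed
(d) forbidden — Δl = +2 (E1 requires Δl = ±1)
(e) allowed
(f) allowed
(g) allowed
Total allowed: 6 of 7.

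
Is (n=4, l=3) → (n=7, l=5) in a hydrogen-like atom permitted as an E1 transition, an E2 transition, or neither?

E2

Δl = 5 − 3 = +2; l_i + l_f = 8.
E1 (Δl = ±1): not satisfied.
E2 (Δl = 0,±2, l_i+l_f ≥ 2): satisfied.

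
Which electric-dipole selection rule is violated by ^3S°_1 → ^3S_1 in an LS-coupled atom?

Reading off the term symbols: S 1→1, L 0→0, J 1→1, parity odd→even.
ΔS = 0: S: 1 → 1 — passes.
ΔL = 0, ±1 (not L=0↔0): L: 0 → 0, ΔL = +0 — fails.
ΔJ = 0, ±1 (not J=0↔0): J: 1 → 1, ΔJ = +0 — passes.
Parity must change: odd → even — passes.

the L=0 ↔ L=0 exclusion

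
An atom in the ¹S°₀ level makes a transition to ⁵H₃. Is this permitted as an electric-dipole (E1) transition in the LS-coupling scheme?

forbidden

ΔS = 0: S: 0 → 2 — violated.
Parity must change: odd → even — satisfied.
ΔL = 0, ±1 (not L=0↔0): L: 0 → 5, ΔL = +5 — violated.
ΔJ = 0, ±1 (not J=0↔0): J: 0 → 3, ΔJ = +3 — violated.
Rule(s) violated: ΔS, ΔL, ΔJ.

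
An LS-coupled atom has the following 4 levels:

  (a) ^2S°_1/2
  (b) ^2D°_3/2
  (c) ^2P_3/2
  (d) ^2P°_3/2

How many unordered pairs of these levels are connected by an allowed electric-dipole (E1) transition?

3

(a)–(b): forbidden (parity, ΔL).
(a)–(c): allowed.
(a)–(d): forbidden (parity).
(b)–(c): allowed.
(b)–(d): forbidden (parity).
(c)–(d): allowed.
Allowed pairs: 3 of 6.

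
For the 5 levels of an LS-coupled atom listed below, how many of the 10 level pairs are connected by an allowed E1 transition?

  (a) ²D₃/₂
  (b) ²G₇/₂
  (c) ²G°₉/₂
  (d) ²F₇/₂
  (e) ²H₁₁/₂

3

(a)–(b): forbidden (parity, ΔL, ΔJ).
(a)–(c): forbidden (ΔL, ΔJ).
(a)–(d): forbidden (parity, ΔJ).
(a)–(e): forbidden (parity, ΔL, ΔJ).
(b)–(c): allowed.
(b)–(d): forbidden (parity).
(b)–(e): forbidden (parity, ΔJ).
(c)–(d): allowed.
(c)–(e): allowed.
(d)–(e): forbidden (parity, ΔL, ΔJ).
Allowed pairs: 3 of 10.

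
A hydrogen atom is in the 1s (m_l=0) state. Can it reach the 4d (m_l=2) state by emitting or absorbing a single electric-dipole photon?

Δl = 2 − 0 = +2; the E1 rule Δl = ±1 is fails.
m_l: 0 → 2 (Δm_l = +2). |Δm_l| ≤ 1 fails.
The transition is electric-dipole forbidden.

forbidden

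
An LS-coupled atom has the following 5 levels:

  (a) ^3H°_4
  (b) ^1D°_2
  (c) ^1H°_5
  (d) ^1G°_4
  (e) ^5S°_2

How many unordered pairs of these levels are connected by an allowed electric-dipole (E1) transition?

0

(a)–(b): forbidden (parity, ΔS, ΔL, ΔJ).
(a)–(c): forbidden (parity, ΔS).
(a)–(d): forbidden (parity, ΔS).
(a)–(e): forbidden (parity, ΔS, ΔL, ΔJ).
(b)–(c): forbidden (parity, ΔL, ΔJ).
(b)–(d): forbidden (parity, ΔL, ΔJ).
(b)–(e): forbidden (parity, ΔS, ΔL).
(c)–(d): forbidden (parity).
(c)–(e): forbidden (parity, ΔS, ΔL, ΔJ).
(d)–(e): forbidden (parity, ΔS, ΔL, ΔJ).
Allowed pairs: 0 of 10.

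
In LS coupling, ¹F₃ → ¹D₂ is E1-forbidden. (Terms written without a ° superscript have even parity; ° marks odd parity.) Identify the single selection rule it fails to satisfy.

parity

Reading off the term symbols: S 0→0, L 3→2, J 3→2, parity even→even.
ΔJ = 0, ±1 (not J=0↔0): J: 3 → 2, ΔJ = -1 — ✓.
ΔS = 0: S: 0 → 0 — ✓.
Parity must change: even → even — ✗.
ΔL = 0, ±1 (not L=0↔0): L: 3 → 2, ΔL = -1 — ✓.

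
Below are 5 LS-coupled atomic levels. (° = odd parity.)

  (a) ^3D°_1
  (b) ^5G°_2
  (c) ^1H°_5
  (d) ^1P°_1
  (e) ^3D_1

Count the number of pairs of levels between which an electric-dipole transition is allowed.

1

(a)–(b): forbidden (parity, ΔS, ΔL).
(a)–(c): forbidden (parity, ΔS, ΔL, ΔJ).
(a)–(d): forbidden (parity, ΔS).
(a)–(e): allowed.
(b)–(c): forbidden (parity, ΔS, ΔJ).
(b)–(d): forbidden (parity, ΔS, ΔL).
(b)–(e): forbidden (ΔS, ΔL).
(c)–(d): forbidden (parity, ΔL, ΔJ).
(c)–(e): forbidden (ΔS, ΔL, ΔJ).
(d)–(e): forbidden (ΔS).
Allowed pairs: 1 of 10.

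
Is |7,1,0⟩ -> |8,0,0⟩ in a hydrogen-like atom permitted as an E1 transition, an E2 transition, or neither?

E1

Δl = 0 − 1 = -1; l_i + l_f = 1.
Δm_l = +0.
E1 (Δl = ±1, |Δm_l| ≤ 1): satisfied.
E2 (Δl = 0,±2, l_i+l_f ≥ 2, |Δm_l| ≤ 2): not satisfied.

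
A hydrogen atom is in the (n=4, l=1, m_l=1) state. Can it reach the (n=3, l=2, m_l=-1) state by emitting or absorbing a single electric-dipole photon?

forbidden

l: 1 → 2 (Δl = +1). Δl = ±1 ✓.
Δm_l = -1 − (1) = -2. E1 requires Δm_l = 0, ±1: ✗.
The transition is electric-dipole forbidden.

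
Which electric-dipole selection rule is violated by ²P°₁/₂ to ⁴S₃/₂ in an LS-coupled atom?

the ΔS = 0 rule

Parity must change: odd → even — passes.
ΔS = 0: S: 1/2 → 3/2 — fails.
ΔL = 0, ±1 (not L=0↔0): L: 1 → 0, ΔL = -1 — passes.
ΔJ = 0, ±1 (not J=0↔0): J: 1/2 → 3/2, ΔJ = +1 — passes.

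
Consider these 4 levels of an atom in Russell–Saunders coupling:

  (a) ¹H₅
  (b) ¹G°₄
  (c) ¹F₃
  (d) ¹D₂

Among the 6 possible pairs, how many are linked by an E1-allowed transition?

2

(a)–(b): allowed.
(a)–(c): forbidden (parity, ΔL, ΔJ).
(a)–(d): forbidden (parity, ΔL, ΔJ).
(b)–(c): allowed.
(b)–(d): forbidden (ΔL, ΔJ).
(c)–(d): forbidden (parity).
Allowed pairs: 2 of 6.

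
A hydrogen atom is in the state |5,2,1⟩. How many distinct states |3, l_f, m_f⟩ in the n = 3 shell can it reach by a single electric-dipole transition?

2

E1 requires Δl = ±1, so l_f ∈ {1, 3}; with 0 ≤ l_f ≤ n_f−1 = 2, the allowed l_f values are {1}.
For l_f = 1: m_f ∈ {m_i−1, m_i, m_i+1} ∩ [−1, 1] = {0, 1} → 2 states.
Total: 2.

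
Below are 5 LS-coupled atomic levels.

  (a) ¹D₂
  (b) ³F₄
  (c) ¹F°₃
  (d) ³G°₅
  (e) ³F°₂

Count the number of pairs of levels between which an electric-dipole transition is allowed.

(a)–(b): forbidden (parity, ΔS, ΔJ).
(a)–(c): allowed.
(a)–(d): forbidden (ΔS, ΔL, ΔJ).
(a)–(e): forbidden (ΔS).
(b)–(c): forbidden (ΔS).
(b)–(d): allowed.
(b)–(e): forbidden (ΔJ).
(c)–(d): forbidden (parity, ΔS, ΔJ).
(c)–(e): forbidden (parity, ΔS).
(d)–(e): forbidden (parity, ΔJ).
Allowed pairs: 2 of 10.

2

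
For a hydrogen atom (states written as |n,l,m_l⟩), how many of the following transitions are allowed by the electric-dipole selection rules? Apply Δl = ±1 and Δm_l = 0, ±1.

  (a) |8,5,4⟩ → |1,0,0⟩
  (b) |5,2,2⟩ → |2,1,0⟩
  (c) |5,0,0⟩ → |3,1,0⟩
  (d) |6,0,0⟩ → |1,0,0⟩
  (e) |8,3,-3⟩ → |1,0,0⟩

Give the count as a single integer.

(a) forbidden — Δl = -5 (E1 requires Δl = ±1); Δm_l = -4 (E1 requires Δm_l = 0, ±1)
(b) forbidden — Δm_l = -2 (E1 requires Δm_l = 0, ±1)
(c) allowed
(d) forbidden — Δl = +0 (E1 requires Δl = ±1)
(e) forbidden — Δl = -3 (E1 requires Δl = ±1); Δm_l = +3 (E1 requires Δm_l = 0, ±1)
Total allowed: 1 of 5.

1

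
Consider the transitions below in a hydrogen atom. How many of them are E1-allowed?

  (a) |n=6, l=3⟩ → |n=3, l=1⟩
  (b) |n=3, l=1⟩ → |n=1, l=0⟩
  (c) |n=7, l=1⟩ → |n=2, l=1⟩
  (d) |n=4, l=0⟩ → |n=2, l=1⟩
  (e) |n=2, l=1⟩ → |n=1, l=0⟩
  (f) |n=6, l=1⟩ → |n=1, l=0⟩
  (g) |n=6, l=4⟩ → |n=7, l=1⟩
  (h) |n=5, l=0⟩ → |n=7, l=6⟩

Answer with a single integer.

4

(a) forbidden — Δl = -2 (E1 requires Δl = ±1)
(b) allowed
(c) forbidden — Δl = +0 (E1 requires Δl = ±1)
(d) allowed
(e) allowed
(f) allowed
(g) forbidden — Δl = -3 (E1 requires Δl = ±1)
(h) forbidden — Δl = +6 (E1 requires Δl = ±1)
Total allowed: 4 of 8.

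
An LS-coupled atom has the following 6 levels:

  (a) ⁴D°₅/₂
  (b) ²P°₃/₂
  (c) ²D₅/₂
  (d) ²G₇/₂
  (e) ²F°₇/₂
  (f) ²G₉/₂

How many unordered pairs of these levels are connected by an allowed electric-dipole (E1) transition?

(a)–(b): forbidden (parity, ΔS).
(a)–(c): forbidden (ΔS).
(a)–(d): forbidden (ΔS, ΔL).
(a)–(e): forbidden (parity, ΔS).
(a)–(f): forbidden (ΔS, ΔL, ΔJ).
(b)–(c): allowed.
(b)–(d): forbidden (ΔL, ΔJ).
(b)–(e): forbidden (parity, ΔL, ΔJ).
(b)–(f): forbidden (ΔL, ΔJ).
(c)–(d): forbidden (parity, ΔL).
(c)–(e): allowed.
(c)–(f): forbidden (parity, ΔL, ΔJ).
(d)–(e): allowed.
(d)–(f): forbidden (parity).
(e)–(f): allowed.
Allowed pairs: 4 of 15.

4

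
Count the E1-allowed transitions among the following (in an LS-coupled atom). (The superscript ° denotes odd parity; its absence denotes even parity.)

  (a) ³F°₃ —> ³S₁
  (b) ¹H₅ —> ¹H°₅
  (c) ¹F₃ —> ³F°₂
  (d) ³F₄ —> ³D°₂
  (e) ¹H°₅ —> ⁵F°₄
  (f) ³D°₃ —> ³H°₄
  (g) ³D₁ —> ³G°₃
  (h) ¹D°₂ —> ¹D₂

(a) forbidden (ΔL, ΔJ fail)
(b) allowed
(c) forbidden (ΔS fails)
(d) forbidden (ΔJ fails)
(e) forbidden (parity, ΔS, ΔL fail)
(f) forbidden (parity, ΔL fail)
(g) forbidden (ΔL, ΔJ fail)
(h) allowed
Total allowed: 2 of 8.

2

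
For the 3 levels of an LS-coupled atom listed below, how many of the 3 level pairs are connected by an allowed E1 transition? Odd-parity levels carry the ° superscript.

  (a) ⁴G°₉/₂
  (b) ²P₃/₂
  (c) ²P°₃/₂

(a)–(b): forbidden (ΔS, ΔL, ΔJ).
(a)–(c): forbidden (parity, ΔS, ΔL, ΔJ).
(b)–(c): allowed.
Allowed pairs: 1 of 3.

1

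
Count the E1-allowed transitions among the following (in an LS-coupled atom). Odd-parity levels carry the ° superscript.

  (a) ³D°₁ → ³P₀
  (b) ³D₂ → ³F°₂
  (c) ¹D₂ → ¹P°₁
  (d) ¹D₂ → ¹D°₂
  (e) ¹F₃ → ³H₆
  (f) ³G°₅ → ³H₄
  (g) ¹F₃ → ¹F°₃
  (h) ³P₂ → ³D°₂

(a) allowed
(b) allowed
(c) allowed
(d) allowed
(e) forbidden (parity, ΔS, ΔL, ΔJ fail)
(f) allowed
(g) allowed
(h) allowed
Total allowed: 7 of 8.

7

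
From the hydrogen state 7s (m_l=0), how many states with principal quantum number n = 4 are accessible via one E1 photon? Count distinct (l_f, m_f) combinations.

3

E1 requires Δl = ±1, so l_f ∈ {-1, 1}; with 0 ≤ l_f ≤ n_f−1 = 3, the allowed l_f values are {1}.
For l_f = 1: m_f ∈ {m_i−1, m_i, m_i+1} ∩ [−1, 1] = {-1, 0, 1} → 3 states.
Total: 3.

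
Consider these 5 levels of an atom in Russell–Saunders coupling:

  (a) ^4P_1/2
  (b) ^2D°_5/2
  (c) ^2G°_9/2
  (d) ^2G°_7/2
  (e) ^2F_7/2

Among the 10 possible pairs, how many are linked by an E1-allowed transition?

(a)–(b): forbidden (ΔS, ΔJ).
(a)–(c): forbidden (ΔS, ΔL, ΔJ).
(a)–(d): forbidden (ΔS, ΔL, ΔJ).
(a)–(e): forbidden (parity, ΔS, ΔL, ΔJ).
(b)–(c): forbidden (parity, ΔL, ΔJ).
(b)–(d): forbidden (parity, ΔL).
(b)–(e): allowed.
(c)–(d): forbidden (parity).
(c)–(e): allowed.
(d)–(e): allowed.
Allowed pairs: 3 of 10.

3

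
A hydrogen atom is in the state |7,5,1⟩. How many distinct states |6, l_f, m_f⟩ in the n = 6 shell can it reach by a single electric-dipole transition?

E1 requires Δl = ±1, so l_f ∈ {4, 6}; with 0 ≤ l_f ≤ n_f−1 = 5, the allowed l_f values are {4}.
For l_f = 4: m_f ∈ {m_i−1, m_i, m_i+1} ∩ [−4, 4] = {0, 1, 2} → 3 states.
Total: 3.

3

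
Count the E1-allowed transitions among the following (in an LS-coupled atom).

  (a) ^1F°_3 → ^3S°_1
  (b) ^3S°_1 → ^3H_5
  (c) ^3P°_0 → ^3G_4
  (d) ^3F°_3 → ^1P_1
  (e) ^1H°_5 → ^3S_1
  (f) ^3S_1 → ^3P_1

0

(a) forbidden (parity, ΔS, ΔL, ΔJ fail)
(b) forbidden (ΔL, ΔJ fail)
(c) forbidden (ΔL, ΔJ fail)
(d) forbidden (ΔS, ΔL, ΔJ fail)
(e) forbidden (ΔS, ΔL, ΔJ fail)
(f) forbidden (parity fails)
Total allowed: 0 of 6.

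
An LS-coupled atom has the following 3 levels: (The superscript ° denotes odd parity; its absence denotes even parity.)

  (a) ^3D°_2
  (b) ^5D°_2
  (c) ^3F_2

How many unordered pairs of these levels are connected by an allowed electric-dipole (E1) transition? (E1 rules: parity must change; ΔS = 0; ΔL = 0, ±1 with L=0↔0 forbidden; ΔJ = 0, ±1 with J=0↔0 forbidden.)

1

(a)–(b): forbidden (parity, ΔS).
(a)–(c): allowed.
(b)–(c): forbidden (ΔS).
Allowed pairs: 1 of 3.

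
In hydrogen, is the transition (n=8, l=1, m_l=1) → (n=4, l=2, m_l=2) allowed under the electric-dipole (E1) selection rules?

l: 1 → 2 (Δl = +1). Δl = ±1 ✓.
m_l: 1 → 2 (Δm_l = +1). |Δm_l| ≤ 1 ✓.
All E1 selection rules are satisfied.

allowed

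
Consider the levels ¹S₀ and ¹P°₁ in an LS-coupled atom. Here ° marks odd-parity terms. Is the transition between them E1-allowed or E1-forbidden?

Reading off the term symbols: S 0→0, L 0→1, J 0→1, parity even→odd.
Parity must change: even → odd — ok.
ΔS = 0: S: 0 → 0 — ok.
ΔL = 0, ±1 (not L=0↔0): L: 0 → 1, ΔL = +1 — ok.
ΔJ = 0, ±1 (not J=0↔0): J: 0 → 1, ΔJ = +1 — ok.
All four E1 rules are satisfied.

allowed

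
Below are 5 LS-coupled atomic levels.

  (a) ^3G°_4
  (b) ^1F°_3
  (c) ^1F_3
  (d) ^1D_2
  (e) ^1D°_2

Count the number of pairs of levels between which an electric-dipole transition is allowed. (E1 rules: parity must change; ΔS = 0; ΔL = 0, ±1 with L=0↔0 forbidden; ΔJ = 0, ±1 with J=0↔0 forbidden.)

4

(a)–(b): forbidden (parity, ΔS).
(a)–(c): forbidden (ΔS).
(a)–(d): forbidden (ΔS, ΔL, ΔJ).
(a)–(e): forbidden (parity, ΔS, ΔL, ΔJ).
(b)–(c): allowed.
(b)–(d): allowed.
(b)–(e): forbidden (parity).
(c)–(d): forbidden (parity).
(c)–(e): allowed.
(d)–(e): allowed.
Allowed pairs: 4 of 10.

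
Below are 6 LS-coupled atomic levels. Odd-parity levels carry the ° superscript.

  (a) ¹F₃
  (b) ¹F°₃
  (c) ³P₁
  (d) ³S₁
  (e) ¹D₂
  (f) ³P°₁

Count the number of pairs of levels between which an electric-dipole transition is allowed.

4

(a)–(b): allowed.
(a)–(c): forbidden (parity, ΔS, ΔL, ΔJ).
(a)–(d): forbidden (parity, ΔS, ΔL, ΔJ).
(a)–(e): forbidden (parity).
(a)–(f): forbidden (ΔS, ΔL, ΔJ).
(b)–(c): forbidden (ΔS, ΔL, ΔJ).
(b)–(d): forbidden (ΔS, ΔL, ΔJ).
(b)–(e): allowed.
(b)–(f): forbidden (parity, ΔS, ΔL, ΔJ).
(c)–(d): forbidden (parity).
(c)–(e): forbidden (parity, ΔS).
(c)–(f): allowed.
(d)–(e): forbidden (parity, ΔS, ΔL).
(d)–(f): allowed.
(e)–(f): forbidden (ΔS).
Allowed pairs: 4 of 15.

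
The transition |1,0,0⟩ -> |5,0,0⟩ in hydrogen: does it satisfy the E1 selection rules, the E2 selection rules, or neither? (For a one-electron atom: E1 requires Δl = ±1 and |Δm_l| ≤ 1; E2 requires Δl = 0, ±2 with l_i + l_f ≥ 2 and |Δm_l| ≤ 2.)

neither

Δl = 0 − 0 = +0; l_i + l_f = 0.
Δm_l = +0.
E1 (Δl = ±1, |Δm_l| ≤ 1): not satisfied.
E2 (Δl = 0,±2, l_i+l_f ≥ 2, |Δm_l| ≤ 2): not satisfied.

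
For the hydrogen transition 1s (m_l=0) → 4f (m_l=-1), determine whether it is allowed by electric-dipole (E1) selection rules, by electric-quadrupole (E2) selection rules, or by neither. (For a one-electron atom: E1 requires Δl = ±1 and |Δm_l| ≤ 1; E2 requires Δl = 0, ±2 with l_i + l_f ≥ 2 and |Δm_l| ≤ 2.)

neither

Δl = 3 − 0 = +3; l_i + l_f = 3.
Δm_l = -1.
E1 (Δl = ±1, |Δm_l| ≤ 1): not satisfied.
E2 (Δl = 0,±2, l_i+l_f ≥ 2, |Δm_l| ≤ 2): not satisfied.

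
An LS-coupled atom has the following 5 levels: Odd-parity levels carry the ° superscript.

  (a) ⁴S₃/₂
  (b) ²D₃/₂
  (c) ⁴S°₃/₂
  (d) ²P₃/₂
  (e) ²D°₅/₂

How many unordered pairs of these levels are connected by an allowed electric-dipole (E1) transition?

2

(a)–(b): forbidden (parity, ΔS, ΔL).
(a)–(c): forbidden (ΔL).
(a)–(d): forbidden (parity, ΔS).
(a)–(e): forbidden (ΔS, ΔL).
(b)–(c): forbidden (ΔS, ΔL).
(b)–(d): forbidden (parity).
(b)–(e): allowed.
(c)–(d): forbidden (ΔS).
(c)–(e): forbidden (parity, ΔS, ΔL).
(d)–(e): allowed.
Allowed pairs: 2 of 10.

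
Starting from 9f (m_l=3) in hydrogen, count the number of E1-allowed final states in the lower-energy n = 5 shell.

4

E1 requires Δl = ±1, so l_f ∈ {2, 4}; with 0 ≤ l_f ≤ n_f−1 = 4, the allowed l_f values are {2, 4}.
For l_f = 2: m_f ∈ {m_i−1, m_i, m_i+1} ∩ [−2, 2] = {2} → 1 state.
For l_f = 4: m_f ∈ {m_i−1, m_i, m_i+1} ∩ [−4, 4] = {2, 3, 4} → 3 states.
Total: 4.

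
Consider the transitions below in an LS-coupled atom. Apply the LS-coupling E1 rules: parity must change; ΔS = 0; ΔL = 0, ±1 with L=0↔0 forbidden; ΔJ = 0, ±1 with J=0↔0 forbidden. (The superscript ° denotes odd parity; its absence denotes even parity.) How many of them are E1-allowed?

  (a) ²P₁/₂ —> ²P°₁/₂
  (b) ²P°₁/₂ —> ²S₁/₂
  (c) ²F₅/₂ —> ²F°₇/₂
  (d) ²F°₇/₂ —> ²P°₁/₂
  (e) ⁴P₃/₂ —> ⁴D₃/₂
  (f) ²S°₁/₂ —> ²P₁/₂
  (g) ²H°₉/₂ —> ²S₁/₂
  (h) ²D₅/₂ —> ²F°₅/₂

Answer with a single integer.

5

(a) allowed
(b) allowed
(c) allowed
(d) forbidden (parity, ΔL, ΔJ fail)
(e) forbidden (parity fails)
(f) allowed
(g) forbidden (ΔL, ΔJ fail)
(h) allowed
Total allowed: 5 of 8.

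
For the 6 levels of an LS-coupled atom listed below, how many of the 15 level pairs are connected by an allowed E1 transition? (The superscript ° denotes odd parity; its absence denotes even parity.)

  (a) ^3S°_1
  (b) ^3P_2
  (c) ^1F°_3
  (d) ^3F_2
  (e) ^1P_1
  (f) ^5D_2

(a)–(b): allowed.
(a)–(c): forbidden (parity, ΔS, ΔL, ΔJ).
(a)–(d): forbidden (ΔL).
(a)–(e): forbidden (ΔS).
(a)–(f): forbidden (ΔS, ΔL).
(b)–(c): forbidden (ΔS, ΔL).
(b)–(d): forbidden (parity, ΔL).
(b)–(e): forbidden (parity, ΔS).
(b)–(f): forbidden (parity, ΔS).
(c)–(d): forbidden (ΔS).
(c)–(e): forbidden (ΔL, ΔJ).
(c)–(f): forbidden (ΔS).
(d)–(e): forbidden (parity, ΔS, ΔL).
(d)–(f): forbidden (parity, ΔS).
(e)–(f): forbidden (parity, ΔS).
Allowed pairs: 1 of 15.

1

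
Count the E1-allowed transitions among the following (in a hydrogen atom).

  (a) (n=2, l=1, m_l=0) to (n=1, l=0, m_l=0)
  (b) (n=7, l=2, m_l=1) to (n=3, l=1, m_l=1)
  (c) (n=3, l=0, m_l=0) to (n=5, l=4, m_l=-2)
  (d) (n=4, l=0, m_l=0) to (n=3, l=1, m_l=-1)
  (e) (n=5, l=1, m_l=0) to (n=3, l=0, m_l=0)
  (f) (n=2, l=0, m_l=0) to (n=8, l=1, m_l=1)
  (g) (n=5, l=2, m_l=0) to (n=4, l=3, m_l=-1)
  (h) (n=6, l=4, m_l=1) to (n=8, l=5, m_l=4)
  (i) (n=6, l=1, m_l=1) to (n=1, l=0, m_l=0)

7

(a) allowed
(b) allowed
(c) forbidden — Δl = +4 (E1 requires Δl = ±1); Δm_l = -2 (E1 requires Δm_l = 0, ±1)
(d) allowed
(e) allowed
(f) allowed
(g) allowed
(h) forbidden — Δm_l = +3 (E1 requires Δm_l = 0, ±1)
(i) allowed
Total allowed: 7 of 9.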